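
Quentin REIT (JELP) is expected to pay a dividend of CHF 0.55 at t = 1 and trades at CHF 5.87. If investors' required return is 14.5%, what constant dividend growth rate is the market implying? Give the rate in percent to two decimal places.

From P₀ = D₁/(r − g), the implied growth is g = r − D₁/P₀.
g = 0.145 − 0.55/5.87 = 0.145 − 0.09370 = 0.05130

5.13%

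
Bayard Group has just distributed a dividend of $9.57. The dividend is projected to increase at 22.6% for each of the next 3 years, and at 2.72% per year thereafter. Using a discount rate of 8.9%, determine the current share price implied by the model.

$263.53

Two-stage DDM. Project D₁…D_3 at 0.226, terminal growth 0.0272, discount at r = 0.089.
D_1 = 11.7328
D_2 = 14.3844
D_3 = 17.6353
Terminal value at t=3: TV = D_4/(r−g) = 18.1150/(0.089−0.0272) = 293.1230
P₀ = 11.7328/(1+0.089)^1 + 14.3844/(1+0.089)^2 + 17.6353/(1+0.089)^3 + 293.1230/(1+0.089)^3 = 263.5274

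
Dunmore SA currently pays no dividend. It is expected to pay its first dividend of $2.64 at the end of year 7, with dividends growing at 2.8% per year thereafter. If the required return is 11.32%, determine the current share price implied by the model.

$16.28

Deferred-dividend DDM. At t=6 the remaining stream is a growing perpetuity with first payment D_7 = 2.64.
V_6 = D_7/(r−g) = 2.64/(0.1132−0.028) = 30.9859
P₀ = V_6/(1+r)^6 = 30.9859/(1+0.1132)^6 = 16.2827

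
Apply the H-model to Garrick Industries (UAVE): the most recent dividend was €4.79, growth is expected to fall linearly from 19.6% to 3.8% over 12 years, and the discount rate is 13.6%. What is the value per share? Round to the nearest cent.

H-model: P₀ = D₀[(1+g_L) + H(g_S−g_L)]/(r−g_L), with H = 12/2 = 6.
P₀ = 4.79 × [(1+0.038) + 6×(0.196−0.038)] / (0.136−0.038)
   = 4.79 × 1.9860 / 0.098 = 97.0708

€97.07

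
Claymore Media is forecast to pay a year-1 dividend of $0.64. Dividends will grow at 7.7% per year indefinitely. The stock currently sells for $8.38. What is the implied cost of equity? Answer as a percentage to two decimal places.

Rearranging the constant-growth DDM: r = D₁/P₀ + g.
r = 0.6400 / 8.38 + 0.077 = 0.07637 + 0.077 = 0.15337

15.34%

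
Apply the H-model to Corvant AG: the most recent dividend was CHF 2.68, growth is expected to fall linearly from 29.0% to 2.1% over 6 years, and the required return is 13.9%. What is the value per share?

H-model: P₀ = D₀[(1+g_L) + H(g_S−g_L)]/(r−g_L), with H = 6/2 = 3.
P₀ = 2.68 × [(1+0.021) + 3×(0.29−0.021)] / (0.139−0.021)
   = 2.68 × 1.8280 / 0.118 = 41.5173

CHF 41.52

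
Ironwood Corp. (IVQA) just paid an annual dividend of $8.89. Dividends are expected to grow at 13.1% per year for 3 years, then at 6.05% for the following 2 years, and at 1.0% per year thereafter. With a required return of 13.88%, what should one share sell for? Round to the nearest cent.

$101.19

Three-stage DDM. Project D₁…D_5; terminal Gordon value at t=5 with g = 0.01; discount at r = 0.1388.
D_1 = 10.0546
D_2 = 11.3717
D_3 = 12.8614
D_4 = 13.6396
D_5 = 14.4647
TV_5 = 14.6094/(0.1388−0.01) = 113.4270
P₀ = Σ Dₜ/(1+r)ᵗ + TV_5/(1+r)^5 = 101.1898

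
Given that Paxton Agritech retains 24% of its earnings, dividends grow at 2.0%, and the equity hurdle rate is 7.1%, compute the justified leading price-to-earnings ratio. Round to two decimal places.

Payout ratio b = 1 − 0.24 = 0.76.
Justified leading P/E = b/(r−g) = 0.76/(0.071−0.02) = 14.9020

14.90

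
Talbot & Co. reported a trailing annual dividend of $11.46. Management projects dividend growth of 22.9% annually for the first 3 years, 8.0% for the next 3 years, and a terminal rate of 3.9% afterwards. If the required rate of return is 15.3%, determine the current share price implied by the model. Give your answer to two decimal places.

$179.65

Three-stage DDM. Project D₁…D_6; terminal Gordon value at t=6 with g = 0.039; discount at r = 0.153.
D_1 = 14.0843
D_2 = 17.3097
D_3 = 21.2736
D_4 = 22.9754
D_5 = 24.8135
D_6 = 26.7986
TV_6 = 27.8437/(0.153−0.039) = 244.2431
P₀ = Σ Dₜ/(1+r)ᵗ + TV_6/(1+r)^6 = 179.6532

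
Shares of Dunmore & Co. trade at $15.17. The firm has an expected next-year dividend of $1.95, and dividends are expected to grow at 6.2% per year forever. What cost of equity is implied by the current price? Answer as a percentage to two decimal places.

Rearranging the constant-growth DDM: r = D₁/P₀ + g.
r = 1.9500 / 15.17 + 0.062 = 0.12854 + 0.062 = 0.19054

19.05%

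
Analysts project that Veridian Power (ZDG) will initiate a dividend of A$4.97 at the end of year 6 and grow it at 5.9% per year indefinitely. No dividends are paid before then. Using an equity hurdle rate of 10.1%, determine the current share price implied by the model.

A$73.14

Deferred-dividend DDM. At t=5 the remaining stream is a growing perpetuity with first payment D_6 = 4.97.
V_5 = D_6/(r−g) = 4.97/(0.101−0.059) = 118.3333
P₀ = V_5/(1+r)^5 = 118.3333/(1+0.101)^5 = 73.1426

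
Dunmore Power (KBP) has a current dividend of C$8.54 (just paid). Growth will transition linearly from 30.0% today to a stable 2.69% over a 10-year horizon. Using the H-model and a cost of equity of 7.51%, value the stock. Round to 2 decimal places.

C$423.88

H-model: P₀ = D₀[(1+g_L) + H(g_S−g_L)]/(r−g_L), with H = 10/2 = 5.
P₀ = 8.54 × [(1+0.0269) + 5×(0.3−0.0269)] / (0.0751−0.0269)
   = 8.54 × 2.3924 / 0.0482 = 423.8817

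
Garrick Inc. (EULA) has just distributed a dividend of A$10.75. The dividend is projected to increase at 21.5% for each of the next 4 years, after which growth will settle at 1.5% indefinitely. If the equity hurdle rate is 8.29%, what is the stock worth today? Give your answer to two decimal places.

Two-stage DDM. Project D₁…D_4 at 0.215, terminal growth 0.015, discount at r = 0.0829.
D_1 = 13.0613
D_2 = 15.8694
D_3 = 19.2813
D_4 = 23.4268
Terminal value at t=4: TV = D_5/(r−g) = 23.7782/(0.0829−0.015) = 350.1949
P₀ = 13.0613/(1+0.0829)^1 + 15.8694/(1+0.0829)^2 + 19.2813/(1+0.0829)^3 + 23.4268/(1+0.0829)^4 + 350.1949/(1+0.0829)^4 = 312.4708

A$312.47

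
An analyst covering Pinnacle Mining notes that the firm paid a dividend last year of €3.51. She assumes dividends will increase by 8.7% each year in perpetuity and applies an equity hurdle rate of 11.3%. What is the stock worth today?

€146.74

Gordon growth model: P₀ = D₁/(r − g). D₁ = 3.51 × (1 + 0.087) = 3.8154.
P₀ = 3.8154 / (0.113 − 0.087) = 3.8154 / 0.026 = 146.7450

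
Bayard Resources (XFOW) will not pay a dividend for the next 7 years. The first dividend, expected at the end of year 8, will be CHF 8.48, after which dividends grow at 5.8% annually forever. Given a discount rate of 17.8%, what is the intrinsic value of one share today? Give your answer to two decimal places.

CHF 22.45

Deferred-dividend DDM. At t=7 the remaining stream is a growing perpetuity with first payment D_8 = 8.48.
V_7 = D_8/(r−g) = 8.48/(0.178−0.058) = 70.6667
P₀ = V_7/(1+r)^7 = 70.6667/(1+0.178)^7 = 22.4490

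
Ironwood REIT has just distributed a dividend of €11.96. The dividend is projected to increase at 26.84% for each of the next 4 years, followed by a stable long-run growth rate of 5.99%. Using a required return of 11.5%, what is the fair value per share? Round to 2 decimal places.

Two-stage DDM. Project D₁…D_4 at 0.2684, terminal growth 0.0599, discount at r = 0.115.
D_1 = 15.1701
D_2 = 19.2417
D_3 = 24.4062
D_4 = 30.9568
Terminal value at t=4: TV = D_5/(r−g) = 32.8111/(0.115−0.0599) = 595.4831
P₀ = 15.1701/(1+0.115)^1 + 19.2417/(1+0.115)^2 + 24.4062/(1+0.115)^3 + 30.9568/(1+0.115)^4 + 595.4831/(1+0.115)^4 = 451.9924

€451.99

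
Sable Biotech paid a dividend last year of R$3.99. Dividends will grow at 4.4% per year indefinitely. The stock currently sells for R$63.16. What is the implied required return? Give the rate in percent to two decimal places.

11.00%

Rearranging the constant-growth DDM: r = D₁/P₀ + g.
D₁ = 3.99 × (1 + 0.044) = 4.1656.
r = 4.1656 / 63.16 + 0.044 = 0.06595 + 0.044 = 0.10995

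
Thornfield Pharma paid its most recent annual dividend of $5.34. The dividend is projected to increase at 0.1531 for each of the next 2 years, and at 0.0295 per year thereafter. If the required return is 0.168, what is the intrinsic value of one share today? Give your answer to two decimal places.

$49.16

Two-stage DDM. Project D₁…D_2 at 0.1531, terminal growth 0.0295, discount at r = 0.168.
D_1 = 6.1576
D_2 = 7.1003
Terminal value at t=2: TV = D_3/(r−g) = 7.3097/(0.168−0.0295) = 52.7779
P₀ = 6.1576/(1+0.168)^1 + 7.1003/(1+0.168)^2 + 52.7779/(1+0.168)^2 = 49.1636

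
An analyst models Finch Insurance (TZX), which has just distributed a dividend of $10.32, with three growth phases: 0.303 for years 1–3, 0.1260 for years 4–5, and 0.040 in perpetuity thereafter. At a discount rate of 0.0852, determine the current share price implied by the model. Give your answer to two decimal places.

Three-stage DDM. Project D₁…D_5; terminal Gordon value at t=5 with g = 0.04; discount at r = 0.0852.
D_1 = 13.4470
D_2 = 17.5214
D_3 = 22.8304
D_4 = 25.7070
D_5 = 28.9461
TV_5 = 30.1039/(0.0852−0.04) = 666.0160
P₀ = Σ Dₜ/(1+r)ᵗ + TV_5/(1+r)^5 = 525.4250

$525.42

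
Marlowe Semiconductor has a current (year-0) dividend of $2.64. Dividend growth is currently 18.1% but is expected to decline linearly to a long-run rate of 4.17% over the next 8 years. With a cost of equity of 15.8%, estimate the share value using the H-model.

$36.29

H-model: P₀ = D₀[(1+g_L) + H(g_S−g_L)]/(r−g_L), with H = 8/2 = 4.
P₀ = 2.64 × [(1+0.0417) + 4×(0.181−0.0417)] / (0.158−0.0417)
   = 2.64 × 1.5989 / 0.1163 = 36.2949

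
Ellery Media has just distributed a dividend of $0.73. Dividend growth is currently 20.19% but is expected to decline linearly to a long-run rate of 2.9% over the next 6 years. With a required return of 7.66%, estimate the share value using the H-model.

H-model: P₀ = D₀[(1+g_L) + H(g_S−g_L)]/(r−g_L), with H = 6/2 = 3.
P₀ = 0.73 × [(1+0.029) + 3×(0.2019−0.029)] / (0.0766−0.029)
   = 0.73 × 1.5477 / 0.0476 = 23.7357

$23.74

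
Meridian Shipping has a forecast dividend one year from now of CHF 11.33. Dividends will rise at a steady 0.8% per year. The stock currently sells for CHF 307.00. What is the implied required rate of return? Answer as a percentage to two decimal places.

4.49%

Rearranging the constant-growth DDM: r = D₁/P₀ + g.
r = 11.3300 / 307.00 + 0.008 = 0.03691 + 0.008 = 0.04491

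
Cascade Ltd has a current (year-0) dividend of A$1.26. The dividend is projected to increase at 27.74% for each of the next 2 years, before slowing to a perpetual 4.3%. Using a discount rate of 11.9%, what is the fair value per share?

Two-stage DDM. Project D₁…D_2 at 0.2774, terminal growth 0.043, discount at r = 0.119.
D_1 = 1.6095
D_2 = 2.0560
Terminal value at t=2: TV = D_3/(r−g) = 2.1444/(0.119−0.043) = 28.2160
P₀ = 1.6095/(1+0.119)^1 + 2.0560/(1+0.119)^2 + 28.2160/(1+0.119)^2 = 25.6142

A$25.61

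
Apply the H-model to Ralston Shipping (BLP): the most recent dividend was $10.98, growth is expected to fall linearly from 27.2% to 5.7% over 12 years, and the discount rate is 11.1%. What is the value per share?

H-model: P₀ = D₀[(1+g_L) + H(g_S−g_L)]/(r−g_L), with H = 12/2 = 6.
P₀ = 10.98 × [(1+0.057) + 6×(0.272−0.057)] / (0.111−0.057)
   = 10.98 × 2.3470 / 0.054 = 477.2233

$477.22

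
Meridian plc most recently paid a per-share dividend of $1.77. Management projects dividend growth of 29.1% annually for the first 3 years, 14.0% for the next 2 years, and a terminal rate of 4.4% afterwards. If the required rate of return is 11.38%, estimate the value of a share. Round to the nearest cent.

Three-stage DDM. Project D₁…D_5; terminal Gordon value at t=5 with g = 0.044; discount at r = 0.1138.
D_1 = 2.2851
D_2 = 2.9500
D_3 = 3.8085
D_4 = 4.3417
D_5 = 4.9495
TV_5 = 5.1673/(0.1138−0.044) = 74.0298
P₀ = Σ Dₜ/(1+r)ᵗ + TV_5/(1+r)^5 = 56.0834

$56.08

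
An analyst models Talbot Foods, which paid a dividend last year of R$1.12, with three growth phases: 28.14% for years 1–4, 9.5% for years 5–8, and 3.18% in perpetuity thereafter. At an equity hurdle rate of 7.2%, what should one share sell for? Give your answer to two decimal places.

R$80.67

Three-stage DDM. Project D₁…D_8; terminal Gordon value at t=8 with g = 0.0318; discount at r = 0.072.
D_1 = 1.4352
D_2 = 1.8390
D_3 = 2.3565
D_4 = 3.0197
D_5 = 3.3065
D_6 = 3.6206
D_7 = 3.9646
D_8 = 4.3412
TV_8 = 4.4793/(0.072−0.0318) = 111.4251
P₀ = Σ Dₜ/(1+r)ᵗ + TV_8/(1+r)^8 = 80.6746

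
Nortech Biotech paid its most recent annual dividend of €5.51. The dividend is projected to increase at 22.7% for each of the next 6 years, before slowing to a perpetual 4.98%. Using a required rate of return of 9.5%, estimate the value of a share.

€303.51

Two-stage DDM. Project D₁…D_6 at 0.227, terminal growth 0.0498, discount at r = 0.095.
D_1 = 6.7608
D_2 = 8.2955
D_3 = 10.1785
D_4 = 12.4891
D_5 = 15.3241
D_6 = 18.8026
Terminal value at t=6: TV = D_7/(r−g) = 19.7390/(0.095−0.0498) = 436.7039
P₀ = 6.7608/(1+0.095)^1 + 8.2955/(1+0.095)^2 + 10.1785/(1+0.095)^3 + 12.4891/(1+0.095)^4 + 15.3241/(1+0.095)^5 + 18.8026/(1+0.095)^6 + 436.7039/(1+0.095)^6 = 303.5135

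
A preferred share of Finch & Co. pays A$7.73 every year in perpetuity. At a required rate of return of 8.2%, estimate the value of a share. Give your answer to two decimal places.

A$94.27

Zero-growth DDM (perpetuity): P₀ = D/r = 7.73 / 0.082 = 94.2683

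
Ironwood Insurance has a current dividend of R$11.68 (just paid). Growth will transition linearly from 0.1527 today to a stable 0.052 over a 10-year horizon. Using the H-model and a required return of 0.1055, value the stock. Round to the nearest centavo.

H-model: P₀ = D₀[(1+g_L) + H(g_S−g_L)]/(r−g_L), with H = 10/2 = 5.
P₀ = 11.68 × [(1+0.052) + 5×(0.1527−0.052)] / (0.1055−0.052)
   = 11.68 × 1.5555 / 0.0535 = 339.5933

R$339.59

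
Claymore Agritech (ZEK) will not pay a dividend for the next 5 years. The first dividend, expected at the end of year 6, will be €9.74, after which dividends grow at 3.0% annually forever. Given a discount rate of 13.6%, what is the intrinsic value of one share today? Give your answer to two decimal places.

Deferred-dividend DDM. At t=5 the remaining stream is a growing perpetuity with first payment D_6 = 9.74.
V_5 = D_6/(r−g) = 9.74/(0.136−0.03) = 91.8868
P₀ = V_5/(1+r)^5 = 91.8868/(1+0.136)^5 = 48.5693

€48.57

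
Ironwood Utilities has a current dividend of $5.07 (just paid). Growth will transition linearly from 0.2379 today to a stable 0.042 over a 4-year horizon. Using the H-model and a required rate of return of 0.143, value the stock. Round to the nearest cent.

H-model: P₀ = D₀[(1+g_L) + H(g_S−g_L)]/(r−g_L), with H = 4/2 = 2.
P₀ = 5.07 × [(1+0.042) + 2×(0.2379−0.042)] / (0.143−0.042)
   = 5.07 × 1.4338 / 0.101 = 71.9739

$71.97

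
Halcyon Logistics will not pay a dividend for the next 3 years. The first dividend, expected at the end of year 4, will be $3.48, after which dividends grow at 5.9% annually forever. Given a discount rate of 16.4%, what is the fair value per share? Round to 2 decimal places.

Deferred-dividend DDM. At t=3 the remaining stream is a growing perpetuity with first payment D_4 = 3.48.
V_3 = D_4/(r−g) = 3.48/(0.164−0.059) = 33.1429
P₀ = V_3/(1+r)^3 = 33.1429/(1+0.164)^3 = 21.0151

$21.02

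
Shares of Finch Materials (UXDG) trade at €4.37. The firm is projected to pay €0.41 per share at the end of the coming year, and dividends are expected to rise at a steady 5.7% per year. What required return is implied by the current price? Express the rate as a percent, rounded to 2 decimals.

15.08%

Rearranging the constant-growth DDM: r = D₁/P₀ + g.
r = 0.4100 / 4.37 + 0.057 = 0.09382 + 0.057 = 0.15082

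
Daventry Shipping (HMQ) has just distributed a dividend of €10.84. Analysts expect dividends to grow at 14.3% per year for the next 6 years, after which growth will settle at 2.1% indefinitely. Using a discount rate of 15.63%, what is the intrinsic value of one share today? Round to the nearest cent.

€138.79

Two-stage DDM. Project D₁…D_6 at 0.143, terminal growth 0.021, discount at r = 0.1563.
D_1 = 12.3901
D_2 = 14.1619
D_3 = 16.1871
D_4 = 18.5018
D_5 = 21.1476
D_6 = 24.1717
Terminal value at t=6: TV = D_7/(r−g) = 24.6793/(0.1563−0.021) = 182.4041
P₀ = 12.3901/(1+0.1563)^1 + 14.1619/(1+0.1563)^2 + 16.1871/(1+0.1563)^3 + 18.5018/(1+0.1563)^4 + 21.1476/(1+0.1563)^5 + 24.1717/(1+0.1563)^6 + 182.4041/(1+0.1563)^6 = 138.7865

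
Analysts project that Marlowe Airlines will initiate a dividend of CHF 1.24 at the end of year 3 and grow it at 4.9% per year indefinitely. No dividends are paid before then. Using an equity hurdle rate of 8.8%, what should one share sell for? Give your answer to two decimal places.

CHF 26.86

Deferred-dividend DDM. At t=2 the remaining stream is a growing perpetuity with first payment D_3 = 1.24.
V_2 = D_3/(r−g) = 1.24/(0.088−0.049) = 31.7949
P₀ = V_2/(1+r)^2 = 31.7949/(1+0.088)^2 = 26.8596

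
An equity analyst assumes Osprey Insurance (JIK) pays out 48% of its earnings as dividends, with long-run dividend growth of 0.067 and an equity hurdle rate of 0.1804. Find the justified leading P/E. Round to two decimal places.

4.23

Justified leading P/E = b/(r−g) = 0.48/(0.1804−0.067) = 4.2328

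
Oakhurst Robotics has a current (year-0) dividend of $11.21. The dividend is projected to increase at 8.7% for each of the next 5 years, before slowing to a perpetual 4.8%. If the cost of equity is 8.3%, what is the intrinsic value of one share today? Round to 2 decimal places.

Two-stage DDM. Project D₁…D_5 at 0.087, terminal growth 0.048, discount at r = 0.083.
D_1 = 12.1853
D_2 = 13.2454
D_3 = 14.3977
D_4 = 15.6503
D_5 = 17.0119
Terminal value at t=5: TV = D_6/(r−g) = 17.8285/(0.083−0.048) = 509.3855
P₀ = 12.1853/(1+0.083)^1 + 13.2454/(1+0.083)^2 + 14.3977/(1+0.083)^3 + 15.6503/(1+0.083)^4 + 17.0119/(1+0.083)^5 + 509.3855/(1+0.083)^5 = 398.5782

$398.58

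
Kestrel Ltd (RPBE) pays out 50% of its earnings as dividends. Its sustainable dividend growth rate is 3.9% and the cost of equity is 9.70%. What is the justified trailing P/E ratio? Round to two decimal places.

Justified trailing P/E = b(1+g)/(r−g) = 0.50×(1+0.039)/(0.097−0.039) = 8.9569

8.96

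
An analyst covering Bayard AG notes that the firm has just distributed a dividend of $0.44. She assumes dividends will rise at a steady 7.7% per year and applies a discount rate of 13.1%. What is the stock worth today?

Gordon growth model: P₀ = D₁/(r − g). D₁ = 0.44 × (1 + 0.077) = 0.4739.
P₀ = 0.4739 / (0.131 − 0.077) = 0.4739 / 0.054 = 8.7756

$8.78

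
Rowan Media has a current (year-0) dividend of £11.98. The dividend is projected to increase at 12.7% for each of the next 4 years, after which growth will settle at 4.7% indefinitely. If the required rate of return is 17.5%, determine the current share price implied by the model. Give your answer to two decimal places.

£126.16

Two-stage DDM. Project D₁…D_4 at 0.127, terminal growth 0.047, discount at r = 0.175.
D_1 = 13.5015
D_2 = 15.2161
D_3 = 17.1486
D_4 = 19.3265
Terminal value at t=4: TV = D_5/(r−g) = 20.2348/(0.175−0.047) = 158.0845
P₀ = 13.5015/(1+0.175)^1 + 15.2161/(1+0.175)^2 + 17.1486/(1+0.175)^3 + 19.3265/(1+0.175)^4 + 158.0845/(1+0.175)^4 = 126.1569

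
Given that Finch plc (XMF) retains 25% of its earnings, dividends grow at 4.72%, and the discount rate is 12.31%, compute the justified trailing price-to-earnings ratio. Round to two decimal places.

10.35

Payout ratio b = 1 − 0.25 = 0.75.
Justified trailing P/E = b(1+g)/(r−g) = 0.75×(1+0.0472)/(0.1231−0.0472) = 10.3478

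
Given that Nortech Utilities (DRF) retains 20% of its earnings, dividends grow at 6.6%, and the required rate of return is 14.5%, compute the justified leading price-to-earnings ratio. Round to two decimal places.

Payout ratio b = 1 − 0.20 = 0.80.
Justified leading P/E = b/(r−g) = 0.80/(0.145−0.066) = 10.1266

10.13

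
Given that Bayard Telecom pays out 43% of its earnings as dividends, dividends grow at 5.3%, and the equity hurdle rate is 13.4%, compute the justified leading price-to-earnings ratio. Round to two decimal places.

5.31

Justified leading P/E = b/(r−g) = 0.43/(0.134−0.053) = 5.3086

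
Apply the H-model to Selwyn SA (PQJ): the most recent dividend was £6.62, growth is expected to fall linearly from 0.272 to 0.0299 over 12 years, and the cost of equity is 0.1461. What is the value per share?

£141.43

H-model: P₀ = D₀[(1+g_L) + H(g_S−g_L)]/(r−g_L), with H = 12/2 = 6.
P₀ = 6.62 × [(1+0.0299) + 6×(0.272−0.0299)] / (0.1461−0.0299)
   = 6.62 × 2.4825 / 0.1162 = 141.4299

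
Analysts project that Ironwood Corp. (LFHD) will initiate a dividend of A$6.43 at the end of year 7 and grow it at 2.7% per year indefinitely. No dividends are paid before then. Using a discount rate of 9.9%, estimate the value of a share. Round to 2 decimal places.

Deferred-dividend DDM. At t=6 the remaining stream is a growing perpetuity with first payment D_7 = 6.43.
V_6 = D_7/(r−g) = 6.43/(0.099−0.027) = 89.3056
P₀ = V_6/(1+r)^6 = 89.3056/(1+0.099)^6 = 50.6865

A$50.69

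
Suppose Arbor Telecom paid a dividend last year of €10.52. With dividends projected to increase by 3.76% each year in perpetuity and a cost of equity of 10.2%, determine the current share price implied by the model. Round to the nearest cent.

€169.50

Gordon growth model: P₀ = D₁/(r − g). D₁ = 10.52 × (1 + 0.0376) = 10.9156.
P₀ = 10.9156 / (0.102 − 0.0376) = 10.9156 / 0.0644 = 169.4961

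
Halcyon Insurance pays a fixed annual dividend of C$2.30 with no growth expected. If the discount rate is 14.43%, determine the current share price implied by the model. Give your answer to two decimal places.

C$15.94

Zero-growth DDM (perpetuity): P₀ = D/r = 2.30 / 0.1443 = 15.9390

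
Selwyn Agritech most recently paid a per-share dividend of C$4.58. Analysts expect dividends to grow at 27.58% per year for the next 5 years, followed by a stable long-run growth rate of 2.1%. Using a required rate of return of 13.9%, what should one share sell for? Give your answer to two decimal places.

C$102.47

Two-stage DDM. Project D₁…D_5 at 0.2758, terminal growth 0.021, discount at r = 0.139.
D_1 = 5.8432
D_2 = 7.4547
D_3 = 9.5107
D_4 = 12.1338
D_5 = 15.4803
Terminal value at t=5: TV = D_6/(r−g) = 15.8054/(0.139−0.021) = 133.9437
P₀ = 5.8432/(1+0.139)^1 + 7.4547/(1+0.139)^2 + 9.5107/(1+0.139)^3 + 12.1338/(1+0.139)^4 + 15.4803/(1+0.139)^5 + 133.9437/(1+0.139)^5 = 102.4695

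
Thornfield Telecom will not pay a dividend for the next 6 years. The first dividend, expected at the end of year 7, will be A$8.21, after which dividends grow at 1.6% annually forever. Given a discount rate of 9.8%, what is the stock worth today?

A$57.14

Deferred-dividend DDM. At t=6 the remaining stream is a growing perpetuity with first payment D_7 = 8.21.
V_6 = D_7/(r−g) = 8.21/(0.098−0.016) = 100.1220
P₀ = V_6/(1+r)^6 = 100.1220/(1+0.098)^6 = 57.1367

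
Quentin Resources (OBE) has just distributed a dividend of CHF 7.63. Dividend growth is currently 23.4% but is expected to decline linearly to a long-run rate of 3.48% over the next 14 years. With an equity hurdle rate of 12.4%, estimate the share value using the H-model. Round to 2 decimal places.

H-model: P₀ = D₀[(1+g_L) + H(g_S−g_L)]/(r−g_L), with H = 14/2 = 7.
P₀ = 7.63 × [(1+0.0348) + 7×(0.234−0.0348)] / (0.124−0.0348)
   = 7.63 × 2.4292 / 0.0892 = 207.7892

CHF 207.79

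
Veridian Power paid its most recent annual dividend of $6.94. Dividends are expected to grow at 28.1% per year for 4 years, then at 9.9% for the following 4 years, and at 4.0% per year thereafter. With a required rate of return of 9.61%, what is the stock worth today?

$336.30

Three-stage DDM. Project D₁…D_8; terminal Gordon value at t=8 with g = 0.04; discount at r = 0.0961.
D_1 = 8.8901
D_2 = 11.3883
D_3 = 14.5884
D_4 = 18.6877
D_5 = 20.5378
D_6 = 22.5710
D_7 = 24.8056
D_8 = 27.2613
TV_8 = 28.3518/(0.0961−0.04) = 505.3791
P₀ = Σ Dₜ/(1+r)ᵗ + TV_8/(1+r)^8 = 336.3020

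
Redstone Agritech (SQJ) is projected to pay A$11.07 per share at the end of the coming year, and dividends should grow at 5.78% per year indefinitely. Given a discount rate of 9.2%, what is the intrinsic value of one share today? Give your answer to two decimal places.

Gordon growth model: P₀ = D₁/(r − g), with D₁ = 11.07 given directly.
P₀ = 11.0700 / (0.092 − 0.0578) = 11.0700 / 0.0342 = 323.6842

A$323.68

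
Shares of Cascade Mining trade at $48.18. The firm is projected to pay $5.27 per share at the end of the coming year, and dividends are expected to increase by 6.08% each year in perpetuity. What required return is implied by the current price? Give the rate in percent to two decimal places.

17.02%

Rearranging the constant-growth DDM: r = D₁/P₀ + g.
r = 5.2700 / 48.18 + 0.0608 = 0.10938 + 0.0608 = 0.17018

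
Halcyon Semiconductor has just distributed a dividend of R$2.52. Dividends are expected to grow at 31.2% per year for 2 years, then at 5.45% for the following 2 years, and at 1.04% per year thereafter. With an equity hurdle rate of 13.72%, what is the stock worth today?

Three-stage DDM. Project D₁…D_4; terminal Gordon value at t=4 with g = 0.0104; discount at r = 0.1372.
D_1 = 3.3062
D_2 = 4.3378
D_3 = 4.5742
D_4 = 4.8235
TV_4 = 4.8737/(0.1372−0.0104) = 38.4358
P₀ = Σ Dₜ/(1+r)ᵗ + TV_4/(1+r)^4 = 35.2380

R$35.24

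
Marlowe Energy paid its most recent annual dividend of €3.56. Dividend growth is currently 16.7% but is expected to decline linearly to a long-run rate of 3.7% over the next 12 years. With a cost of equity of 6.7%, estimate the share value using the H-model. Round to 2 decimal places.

€215.62

H-model: P₀ = D₀[(1+g_L) + H(g_S−g_L)]/(r−g_L), with H = 12/2 = 6.
P₀ = 3.56 × [(1+0.037) + 6×(0.167−0.037)] / (0.067−0.037)
   = 3.56 × 1.8170 / 0.03 = 215.6173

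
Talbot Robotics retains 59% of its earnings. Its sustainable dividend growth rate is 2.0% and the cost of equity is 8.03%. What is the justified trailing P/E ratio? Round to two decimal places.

Payout ratio b = 1 − 0.59 = 0.41.
Justified trailing P/E = b(1+g)/(r−g) = 0.41×(1+0.02)/(0.0803−0.02) = 6.9353

6.94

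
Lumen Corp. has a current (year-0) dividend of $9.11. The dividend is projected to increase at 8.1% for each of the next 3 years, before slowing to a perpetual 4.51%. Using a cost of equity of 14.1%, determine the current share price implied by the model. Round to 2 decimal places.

$108.98

Two-stage DDM. Project D₁…D_3 at 0.081, terminal growth 0.0451, discount at r = 0.141.
D_1 = 9.8479
D_2 = 10.6456
D_3 = 11.5079
Terminal value at t=3: TV = D_4/(r−g) = 12.0269/(0.141−0.0451) = 125.4107
P₀ = 9.8479/(1+0.141)^1 + 10.6456/(1+0.141)^2 + 11.5079/(1+0.141)^3 + 125.4107/(1+0.141)^3 = 108.9814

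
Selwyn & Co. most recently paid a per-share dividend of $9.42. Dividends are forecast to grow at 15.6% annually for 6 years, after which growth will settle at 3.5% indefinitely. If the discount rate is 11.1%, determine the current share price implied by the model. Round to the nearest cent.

$227.89

Two-stage DDM. Project D₁…D_6 at 0.156, terminal growth 0.035, discount at r = 0.111.
D_1 = 10.8895
D_2 = 12.5883
D_3 = 14.5521
D_4 = 16.8222
D_5 = 19.4464
D_6 = 22.4801
Terminal value at t=6: TV = D_7/(r−g) = 23.2669/(0.111−0.035) = 306.1432
P₀ = 10.8895/(1+0.111)^1 + 12.5883/(1+0.111)^2 + 14.5521/(1+0.111)^3 + 16.8222/(1+0.111)^4 + 19.4464/(1+0.111)^5 + 22.4801/(1+0.111)^6 + 306.1432/(1+0.111)^6 = 227.8906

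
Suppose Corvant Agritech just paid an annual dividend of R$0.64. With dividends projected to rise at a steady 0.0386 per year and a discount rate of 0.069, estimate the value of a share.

Gordon growth model: P₀ = D₁/(r − g). D₁ = 0.64 × (1 + 0.0386) = 0.6647.
P₀ = 0.6647 / (0.069 − 0.0386) = 0.6647 / 0.0304 = 21.8653

R$21.87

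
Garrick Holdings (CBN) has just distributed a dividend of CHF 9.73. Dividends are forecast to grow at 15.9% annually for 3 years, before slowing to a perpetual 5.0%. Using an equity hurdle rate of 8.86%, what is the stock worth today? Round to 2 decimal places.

CHF 352.55

Two-stage DDM. Project D₁…D_3 at 0.159, terminal growth 0.05, discount at r = 0.0886.
D_1 = 11.2771
D_2 = 13.0701
D_3 = 15.1483
Terminal value at t=3: TV = D_4/(r−g) = 15.9057/(0.0886−0.05) = 412.0644
P₀ = 11.2771/(1+0.0886)^1 + 13.0701/(1+0.0886)^2 + 15.1483/(1+0.0886)^3 + 412.0644/(1+0.0886)^3 = 352.5494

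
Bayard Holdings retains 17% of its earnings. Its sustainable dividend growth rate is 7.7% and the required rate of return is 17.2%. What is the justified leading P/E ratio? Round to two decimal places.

Payout ratio b = 1 − 0.17 = 0.83.
Justified leading P/E = b/(r−g) = 0.83/(0.172−0.077) = 8.7368

8.74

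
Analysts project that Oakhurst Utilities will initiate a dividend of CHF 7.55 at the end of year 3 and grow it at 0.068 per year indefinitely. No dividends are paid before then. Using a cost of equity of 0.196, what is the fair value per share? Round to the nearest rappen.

CHF 41.24

Deferred-dividend DDM. At t=2 the remaining stream is a growing perpetuity with first payment D_3 = 7.55.
V_2 = D_3/(r−g) = 7.55/(0.196−0.068) = 58.9844
P₀ = V_2/(1+r)^2 = 58.9844/(1+0.196)^2 = 41.2358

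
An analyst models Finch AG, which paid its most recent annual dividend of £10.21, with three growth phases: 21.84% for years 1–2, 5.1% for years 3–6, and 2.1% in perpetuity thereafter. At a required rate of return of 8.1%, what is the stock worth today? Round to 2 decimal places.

£270.07

Three-stage DDM. Project D₁…D_6; terminal Gordon value at t=6 with g = 0.021; discount at r = 0.081.
D_1 = 12.4399
D_2 = 15.1567
D_3 = 15.9297
D_4 = 16.7421
D_5 = 17.5960
D_6 = 18.4934
TV_6 = 18.8817/(0.081−0.021) = 314.6958
P₀ = Σ Dₜ/(1+r)ᵗ + TV_6/(1+r)^6 = 270.0723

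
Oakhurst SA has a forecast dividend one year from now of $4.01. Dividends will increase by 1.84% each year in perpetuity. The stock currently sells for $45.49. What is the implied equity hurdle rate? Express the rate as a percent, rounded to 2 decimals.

Rearranging the constant-growth DDM: r = D₁/P₀ + g.
r = 4.0100 / 45.49 + 0.0184 = 0.08815 + 0.0184 = 0.10655

10.66%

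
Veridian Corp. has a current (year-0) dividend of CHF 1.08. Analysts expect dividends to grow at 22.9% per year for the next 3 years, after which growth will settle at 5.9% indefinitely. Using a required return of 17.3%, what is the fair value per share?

Two-stage DDM. Project D₁…D_3 at 0.229, terminal growth 0.059, discount at r = 0.173.
D_1 = 1.3273
D_2 = 1.6313
D_3 = 2.0048
Terminal value at t=3: TV = D_4/(r−g) = 2.1231/(0.173−0.059) = 18.6239
P₀ = 1.3273/(1+0.173)^1 + 1.6313/(1+0.173)^2 + 2.0048/(1+0.173)^3 + 18.6239/(1+0.173)^3 = 15.0985

CHF 15.10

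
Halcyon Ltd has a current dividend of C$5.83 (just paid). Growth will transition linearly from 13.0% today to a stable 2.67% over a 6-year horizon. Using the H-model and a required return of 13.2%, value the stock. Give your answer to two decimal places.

C$74.00

H-model: P₀ = D₀[(1+g_L) + H(g_S−g_L)]/(r−g_L), with H = 6/2 = 3.
P₀ = 5.83 × [(1+0.0267) + 3×(0.13−0.0267)] / (0.132−0.0267)
   = 5.83 × 1.3366 / 0.1053 = 74.0017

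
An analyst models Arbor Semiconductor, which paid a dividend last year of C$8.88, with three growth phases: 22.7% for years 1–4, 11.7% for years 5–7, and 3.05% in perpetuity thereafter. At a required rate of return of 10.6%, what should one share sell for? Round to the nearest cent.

C$276.65

Three-stage DDM. Project D₁…D_7; terminal Gordon value at t=7 with g = 0.0305; discount at r = 0.106.
D_1 = 10.8958
D_2 = 13.3691
D_3 = 16.4039
D_4 = 20.1276
D_5 = 22.4825
D_6 = 25.1129
D_7 = 28.0512
TV_7 = 28.9067/(0.106−0.0305) = 382.8704
P₀ = Σ Dₜ/(1+r)ᵗ + TV_7/(1+r)^7 = 276.6522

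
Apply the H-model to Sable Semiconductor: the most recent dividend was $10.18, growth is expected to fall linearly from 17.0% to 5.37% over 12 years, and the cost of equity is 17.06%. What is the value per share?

$152.53

H-model: P₀ = D₀[(1+g_L) + H(g_S−g_L)]/(r−g_L), with H = 12/2 = 6.
P₀ = 10.18 × [(1+0.0537) + 6×(0.17−0.0537)] / (0.1706−0.0537)
   = 10.18 × 1.7515 / 0.1169 = 152.5258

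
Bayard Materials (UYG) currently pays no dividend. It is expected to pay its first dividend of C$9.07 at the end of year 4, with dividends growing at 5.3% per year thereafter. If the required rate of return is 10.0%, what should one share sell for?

C$144.99

Deferred-dividend DDM. At t=3 the remaining stream is a growing perpetuity with first payment D_4 = 9.07.
V_3 = D_4/(r−g) = 9.07/(0.1−0.053) = 192.9787
P₀ = V_3/(1+r)^3 = 192.9787/(1+0.1)^3 = 144.9878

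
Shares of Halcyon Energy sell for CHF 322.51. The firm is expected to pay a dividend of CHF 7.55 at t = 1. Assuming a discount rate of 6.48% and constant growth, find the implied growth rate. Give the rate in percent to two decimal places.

From P₀ = D₁/(r − g), the implied growth is g = r − D₁/P₀.
g = 0.0648 − 7.55/322.51 = 0.0648 − 0.02341 = 0.04139

4.14%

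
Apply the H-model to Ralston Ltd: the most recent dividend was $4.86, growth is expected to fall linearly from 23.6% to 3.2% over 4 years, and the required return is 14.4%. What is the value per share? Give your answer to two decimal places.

H-model: P₀ = D₀[(1+g_L) + H(g_S−g_L)]/(r−g_L), with H = 4/2 = 2.
P₀ = 4.86 × [(1+0.032) + 2×(0.236−0.032)] / (0.144−0.032)
   = 4.86 × 1.4400 / 0.112 = 62.4857

$62.49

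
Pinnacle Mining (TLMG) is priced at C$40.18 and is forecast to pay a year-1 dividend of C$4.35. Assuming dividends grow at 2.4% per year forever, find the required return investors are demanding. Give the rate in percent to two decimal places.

13.23%

Rearranging the constant-growth DDM: r = D₁/P₀ + g.
r = 4.3500 / 40.18 + 0.024 = 0.10826 + 0.024 = 0.13226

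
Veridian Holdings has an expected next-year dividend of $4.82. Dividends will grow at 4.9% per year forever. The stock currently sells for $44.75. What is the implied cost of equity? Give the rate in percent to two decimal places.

Rearranging the constant-growth DDM: r = D₁/P₀ + g.
r = 4.8200 / 44.75 + 0.049 = 0.10771 + 0.049 = 0.15671

15.67%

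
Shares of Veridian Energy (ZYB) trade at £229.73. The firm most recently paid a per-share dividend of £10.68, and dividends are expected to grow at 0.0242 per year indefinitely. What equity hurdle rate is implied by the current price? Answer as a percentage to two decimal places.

7.18%

Rearranging the constant-growth DDM: r = D₁/P₀ + g.
D₁ = 10.68 × (1 + 0.0242) = 10.9385.
r = 10.9385 / 229.73 + 0.0242 = 0.04761 + 0.0242 = 0.07181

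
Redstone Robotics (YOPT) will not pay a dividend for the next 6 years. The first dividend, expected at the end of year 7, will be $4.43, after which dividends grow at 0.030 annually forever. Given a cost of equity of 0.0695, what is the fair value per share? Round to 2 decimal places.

Deferred-dividend DDM. At t=6 the remaining stream is a growing perpetuity with first payment D_7 = 4.43.
V_6 = D_7/(r−g) = 4.43/(0.0695−0.03) = 112.1519
P₀ = V_6/(1+r)^6 = 112.1519/(1+0.0695)^6 = 74.9414

$74.94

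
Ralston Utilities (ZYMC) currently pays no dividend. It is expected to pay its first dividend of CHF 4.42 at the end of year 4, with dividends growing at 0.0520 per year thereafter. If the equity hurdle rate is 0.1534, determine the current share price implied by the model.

Deferred-dividend DDM. At t=3 the remaining stream is a growing perpetuity with first payment D_4 = 4.42.
V_3 = D_4/(r−g) = 4.42/(0.1534−0.052) = 43.5897
P₀ = V_3/(1+r)^3 = 43.5897/(1+0.1534)^3 = 28.4082

CHF 28.41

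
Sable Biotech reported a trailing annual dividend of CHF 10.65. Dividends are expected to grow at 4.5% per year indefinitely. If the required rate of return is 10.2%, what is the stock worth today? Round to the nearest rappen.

CHF 195.25

Gordon growth model: P₀ = D₁/(r − g). D₁ = 10.65 × (1 + 0.045) = 11.1292.
P₀ = 11.1292 / (0.102 − 0.045) = 11.1292 / 0.057 = 195.2500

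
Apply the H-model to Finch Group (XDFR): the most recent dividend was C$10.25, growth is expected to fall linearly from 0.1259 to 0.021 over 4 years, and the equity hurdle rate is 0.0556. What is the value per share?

H-model: P₀ = D₀[(1+g_L) + H(g_S−g_L)]/(r−g_L), with H = 4/2 = 2.
P₀ = 10.25 × [(1+0.021) + 2×(0.1259−0.021)] / (0.0556−0.021)
   = 10.25 × 1.2308 / 0.0346 = 364.6156

C$364.62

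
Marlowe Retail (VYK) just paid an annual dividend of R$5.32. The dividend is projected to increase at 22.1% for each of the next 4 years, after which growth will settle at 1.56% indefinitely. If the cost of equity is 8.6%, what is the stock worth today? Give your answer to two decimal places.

R$151.40

Two-stage DDM. Project D₁…D_4 at 0.221, terminal growth 0.0156, discount at r = 0.086.
D_1 = 6.4957
D_2 = 7.9313
D_3 = 9.6841
D_4 = 11.8243
Terminal value at t=4: TV = D_5/(r−g) = 12.0087/(0.086−0.0156) = 170.5785
P₀ = 6.4957/(1+0.086)^1 + 7.9313/(1+0.086)^2 + 9.6841/(1+0.086)^3 + 11.8243/(1+0.086)^4 + 170.5785/(1+0.086)^4 = 151.4001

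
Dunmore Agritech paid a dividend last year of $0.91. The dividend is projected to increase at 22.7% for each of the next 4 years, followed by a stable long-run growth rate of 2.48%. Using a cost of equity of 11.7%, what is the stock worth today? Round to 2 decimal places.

$19.36

Two-stage DDM. Project D₁…D_4 at 0.227, terminal growth 0.0248, discount at r = 0.117.
D_1 = 1.1166
D_2 = 1.3700
D_3 = 1.6810
D_4 = 2.0626
Terminal value at t=4: TV = D_5/(r−g) = 2.1138/(0.117−0.0248) = 22.9260
P₀ = 1.1166/(1+0.117)^1 + 1.3700/(1+0.117)^2 + 1.6810/(1+0.117)^3 + 2.0626/(1+0.117)^4 + 22.9260/(1+0.117)^4 = 19.3559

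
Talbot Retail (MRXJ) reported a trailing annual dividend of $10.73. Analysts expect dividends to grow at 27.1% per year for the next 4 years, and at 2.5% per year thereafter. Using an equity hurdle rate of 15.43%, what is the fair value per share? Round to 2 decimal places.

Two-stage DDM. Project D₁…D_4 at 0.271, terminal growth 0.025, discount at r = 0.1543.
D_1 = 13.6378
D_2 = 17.3337
D_3 = 22.0311
D_4 = 28.0015
Terminal value at t=4: TV = D_5/(r−g) = 28.7016/(0.1543−0.025) = 221.9766
P₀ = 13.6378/(1+0.1543)^1 + 17.3337/(1+0.1543)^2 + 22.0311/(1+0.1543)^3 + 28.0015/(1+0.1543)^4 + 221.9766/(1+0.1543)^4 = 179.9566

$179.96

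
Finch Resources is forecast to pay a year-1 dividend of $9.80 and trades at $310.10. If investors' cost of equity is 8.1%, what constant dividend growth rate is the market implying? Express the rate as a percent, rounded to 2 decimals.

From P₀ = D₁/(r − g), the implied growth is g = r − D₁/P₀.
g = 0.081 − 9.80/310.10 = 0.081 − 0.03160 = 0.04940

4.94%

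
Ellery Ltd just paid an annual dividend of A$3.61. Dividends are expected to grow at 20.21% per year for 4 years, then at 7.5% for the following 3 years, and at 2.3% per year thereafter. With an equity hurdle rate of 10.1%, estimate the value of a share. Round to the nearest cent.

A$95.38

Three-stage DDM. Project D₁…D_7; terminal Gordon value at t=7 with g = 0.023; discount at r = 0.101.
D_1 = 4.3396
D_2 = 5.2166
D_3 = 6.2709
D_4 = 7.5382
D_5 = 8.1036
D_6 = 8.7114
D_7 = 9.3647
TV_7 = 9.5801/(0.101−0.023) = 122.8220
P₀ = Σ Dₜ/(1+r)ᵗ + TV_7/(1+r)^7 = 95.3756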